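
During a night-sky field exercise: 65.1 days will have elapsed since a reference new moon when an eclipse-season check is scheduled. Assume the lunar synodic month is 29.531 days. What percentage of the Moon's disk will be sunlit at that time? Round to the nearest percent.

Reduce mod P: 65.1 − 2×29.531 = 6.04 d into the current lunation.
Phase angle: θ = 360°·(6.04 d)/(29.531 d) = 73.6°.
cos 73.6° = 0.282, so f = (1 − 0.282)/2 = 0.359, so 36%.

36%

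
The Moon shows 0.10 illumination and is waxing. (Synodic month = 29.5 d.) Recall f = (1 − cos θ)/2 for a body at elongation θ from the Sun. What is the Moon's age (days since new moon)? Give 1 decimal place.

Invert f = (1 − cos θ)/2 to get cos θ = 1 − 2(0.10) = 0.800, hence θ₀ = arccos 0.800 = 36.9°.
Waxing ⇒ before full, so θ = 36.9°.
Age = 29.5 × 36.9°/360° ≈ 3.02 days.

3.0 days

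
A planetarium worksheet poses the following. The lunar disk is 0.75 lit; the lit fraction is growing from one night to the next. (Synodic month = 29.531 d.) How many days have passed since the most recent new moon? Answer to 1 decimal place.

9.8 days

Invert f = (1 − cos θ)/2 to get cos θ = 1 − 2(0.75) = -0.500, hence θ₀ = arccos -0.500 = 120.0°.
Waxing ⇒ before full, so θ = 120.0°.
Age = 29.531 × 120.0°/360° ≈ 9.84 days.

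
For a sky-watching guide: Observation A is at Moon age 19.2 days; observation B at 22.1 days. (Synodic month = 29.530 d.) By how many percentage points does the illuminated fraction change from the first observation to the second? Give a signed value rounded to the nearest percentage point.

-29 pp

θ₁ = 360° × 19.2/29.530 = 234.1°, f₁ = (1 − cos θ₁)/2 = 0.793.
θ₂ = 360° × 22.1/29.530 = 269.4°, f₂ = (1 − cos θ₂)/2 = 0.505.
Change = f₂ − f₁ = -0.288 → -29 percentage points.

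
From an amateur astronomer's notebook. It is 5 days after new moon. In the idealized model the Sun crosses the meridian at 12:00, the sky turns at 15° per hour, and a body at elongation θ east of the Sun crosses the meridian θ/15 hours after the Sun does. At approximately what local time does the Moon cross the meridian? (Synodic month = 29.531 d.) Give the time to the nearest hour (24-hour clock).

16:00

Phase angle: θ = 360°·(5 d)/(29.531 d) = 61.0°.
Delay after the Sun = 61.0° / (15°/h) ≈ 4.06 h.
12:00 + 4.06 h ≈ 16:04 → 16:00 to the nearest hour.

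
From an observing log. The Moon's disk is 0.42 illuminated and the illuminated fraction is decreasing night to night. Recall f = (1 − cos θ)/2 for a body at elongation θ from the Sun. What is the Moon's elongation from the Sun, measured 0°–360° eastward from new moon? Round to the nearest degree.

cos θ = 1 − 2f = 0.160, giving a principal value of 80.8°.
A waning Moon lies in 180°–360°, so θ = 360° − 80.8° = 279.2°.

279°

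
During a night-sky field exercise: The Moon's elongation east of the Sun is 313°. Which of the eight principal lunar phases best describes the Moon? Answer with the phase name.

The waning crescent sector spans roughly 292°–338°; 313° falls inside it.

waning crescent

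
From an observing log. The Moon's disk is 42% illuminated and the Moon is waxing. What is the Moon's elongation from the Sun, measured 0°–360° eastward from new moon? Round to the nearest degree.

81°

cos θ = 1 − 2f = 0.160, giving a principal value of 80.8°.
Before full moon the principal value applies: θ = 80.8°.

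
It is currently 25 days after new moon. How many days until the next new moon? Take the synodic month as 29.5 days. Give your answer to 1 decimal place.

The next new moon completes the synodic month: 29.5 − 25 = 4.500 days.

4.5 days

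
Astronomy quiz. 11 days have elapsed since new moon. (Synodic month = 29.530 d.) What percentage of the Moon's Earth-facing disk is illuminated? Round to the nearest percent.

85%

Phase angle: θ = 360°·(11 d)/(29.530 d) = 134.1°.
Illuminated fraction = (1 − cos 134.1°)/2 = (1 − (-0.696))/2 ≈ 0.848, so 85%.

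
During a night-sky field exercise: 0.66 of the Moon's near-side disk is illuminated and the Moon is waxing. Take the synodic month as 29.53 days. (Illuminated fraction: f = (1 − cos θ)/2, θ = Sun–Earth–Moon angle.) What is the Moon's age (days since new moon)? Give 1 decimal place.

8.9 days

cos θ = 1 − 2f = -0.320, giving a principal value of 108.7°.
The Moon is waxing (0°–180°), so θ = 108.7° directly.
That fraction of the synodic month is 108.7/360 × 29.53 d ≈ 8.91 d.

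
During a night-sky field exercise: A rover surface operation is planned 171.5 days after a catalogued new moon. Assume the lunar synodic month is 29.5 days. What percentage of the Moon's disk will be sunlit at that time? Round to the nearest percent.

31%

171.5 d spans 5 complete synodic months (5 × 29.5 = 147.50 d) plus 24.00 d.
Phase angle: θ = 360°·(24.00 d)/(29.5 d) = 292.9°.
With cos θ = 0.389, the lit fraction is (1 − 0.389)/2 ≈ 0.306, so 31%.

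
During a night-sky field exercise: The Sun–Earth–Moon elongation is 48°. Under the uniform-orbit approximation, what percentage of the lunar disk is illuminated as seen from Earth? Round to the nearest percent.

17%

cos 48° = 0.669, so f = (1 − 0.669)/2 = 0.165, i.e. 17%.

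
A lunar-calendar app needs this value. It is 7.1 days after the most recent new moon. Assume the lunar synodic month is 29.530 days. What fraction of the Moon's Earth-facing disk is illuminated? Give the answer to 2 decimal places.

Elongation θ = 360° × 7.1/29.530 ≈ 86.6°.
With cos θ = 0.060, the lit fraction is (1 − 0.060)/2 ≈ 0.470.

0.47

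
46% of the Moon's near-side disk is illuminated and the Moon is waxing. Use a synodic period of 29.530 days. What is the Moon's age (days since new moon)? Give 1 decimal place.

7.0 days

cos θ = 1 − 2f = 0.080, giving a principal value of 85.4°.
Waxing ⇒ before full, so θ = 85.4°.
At 360°/29.530 d per day, 85.4° corresponds to 7.01 days.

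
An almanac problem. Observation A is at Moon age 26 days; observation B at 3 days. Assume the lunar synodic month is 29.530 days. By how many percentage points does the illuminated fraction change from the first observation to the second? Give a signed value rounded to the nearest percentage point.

-4 percentage points

First observation: θ = 360°·26/29.530 = 317.0°, so f = 0.135.
Second observation: θ = 36.6°, f = 0.098.
Δf = 0.098 − 0.135 = -0.036, i.e. -4 pp.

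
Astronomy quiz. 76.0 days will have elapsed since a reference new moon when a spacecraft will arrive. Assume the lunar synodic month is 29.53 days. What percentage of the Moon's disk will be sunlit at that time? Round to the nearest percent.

95%

76.0/29.53 = 2.574 lunations, so 2 complete cycles and 16.94 d into the next.
Phase angle: θ = 360°·(16.94 d)/(29.53 d) = 206.5°.
Illuminated fraction = (1 − cos 206.5°)/2 = (1 − (-0.895))/2 ≈ 0.947, so 95%.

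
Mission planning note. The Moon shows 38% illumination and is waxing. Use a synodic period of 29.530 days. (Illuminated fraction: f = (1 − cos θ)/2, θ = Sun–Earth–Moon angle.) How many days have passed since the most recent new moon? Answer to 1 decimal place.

6.2 days

From f = (1 − cos θ)/2: cos θ = 1 − 2×0.38 = 0.240; arccos → 76.1°.
Waxing ⇒ before full, so θ = 76.1°.
At 360°/29.530 d per day, 76.1° corresponds to 6.24 days.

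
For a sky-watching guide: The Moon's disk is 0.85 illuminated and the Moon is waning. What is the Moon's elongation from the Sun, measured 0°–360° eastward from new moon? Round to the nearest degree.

226°

Invert f = (1 − cos θ)/2 to get cos θ = 1 − 2(0.85) = -0.700, hence θ₀ = arccos -0.700 = 134.4°.
A waning Moon lies in 180°–360°, so θ = 360° − 134.4° = 225.6°.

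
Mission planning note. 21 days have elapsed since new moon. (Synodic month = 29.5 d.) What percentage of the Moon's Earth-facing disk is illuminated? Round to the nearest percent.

The Moon has covered 21/29.5 of its cycle, so θ ≈ 360° × 21/29.5 = 256.3°.
cos 256.3° = (-0.237), so f = (1 − (-0.237))/2 = 0.619, so 62%.

62%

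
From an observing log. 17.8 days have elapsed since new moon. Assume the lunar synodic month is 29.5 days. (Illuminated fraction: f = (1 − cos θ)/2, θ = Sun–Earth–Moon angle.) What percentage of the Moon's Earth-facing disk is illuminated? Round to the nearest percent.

Elongation θ = 360° × 17.8/29.5 ≈ 217.2°.
cos 217.2° = (-0.796), so f = (1 − (-0.796))/2 = 0.898, so 90%.

90%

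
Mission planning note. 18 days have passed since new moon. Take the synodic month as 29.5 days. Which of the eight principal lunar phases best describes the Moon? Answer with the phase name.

waning gibbous

At 18/29.5 of the cycle, θ ≈ 220° — the waning gibbous range.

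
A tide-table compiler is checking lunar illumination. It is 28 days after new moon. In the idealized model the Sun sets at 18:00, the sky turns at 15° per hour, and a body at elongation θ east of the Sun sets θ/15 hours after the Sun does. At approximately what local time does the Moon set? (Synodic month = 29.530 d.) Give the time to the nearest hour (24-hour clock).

17:00

Elongation θ = 360° × 28/29.530 ≈ 341.3°.
At 15° of sky rotation per hour, 341.3° corresponds to a 22.76 h lag.
18:00 + 22.76 h ≈ 16:45 → 17:00 to the nearest hour.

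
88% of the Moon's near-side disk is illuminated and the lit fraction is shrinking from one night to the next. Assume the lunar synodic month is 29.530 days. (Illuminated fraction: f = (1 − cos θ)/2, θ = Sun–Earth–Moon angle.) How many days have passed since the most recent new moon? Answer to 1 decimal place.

From f = (1 − cos θ)/2: cos θ = 1 − 2×0.88 = -0.760; arccos → 139.5°.
Waning ⇒ past full, so θ = 360° − 139.5° = 220.5°.
Age = 29.530 × 220.5°/360° ≈ 18.09 days.

18.1 days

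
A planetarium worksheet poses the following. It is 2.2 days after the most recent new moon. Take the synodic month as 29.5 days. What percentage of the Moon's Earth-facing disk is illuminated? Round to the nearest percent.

Phase angle: θ = 360°·(2.2 d)/(29.5 d) = 26.8°.
With cos θ = 0.892, the lit fraction is (1 − 0.892)/2 ≈ 0.054, so 5%.

5%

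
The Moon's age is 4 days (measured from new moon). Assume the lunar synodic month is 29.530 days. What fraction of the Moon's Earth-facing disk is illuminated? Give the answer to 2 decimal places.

0.17

Phase angle: θ = 360°·(4 d)/(29.530 d) = 48.8°.
Illuminated fraction = (1 − cos 48.8°)/2 = (1 − 0.659)/2 ≈ 0.170.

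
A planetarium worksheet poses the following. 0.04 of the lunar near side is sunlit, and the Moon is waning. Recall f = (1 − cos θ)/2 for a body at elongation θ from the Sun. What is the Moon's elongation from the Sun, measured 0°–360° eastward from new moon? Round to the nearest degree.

337°

cos θ = 1 − 2f = 0.920, giving a principal value of 23.1°.
A waning Moon lies in 180°–360°, so θ = 360° − 23.1° = 336.9°.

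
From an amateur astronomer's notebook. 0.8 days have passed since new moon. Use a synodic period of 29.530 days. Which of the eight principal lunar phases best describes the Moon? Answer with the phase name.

new moon

At 0.8/29.530 of the cycle, θ ≈ 10° — the new moon range.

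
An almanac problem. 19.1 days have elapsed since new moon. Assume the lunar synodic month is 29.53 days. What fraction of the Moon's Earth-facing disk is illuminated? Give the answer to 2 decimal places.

Phase angle: θ = 360°·(19.1 d)/(29.53 d) = 232.8°.
Illuminated fraction = (1 − cos 232.8°)/2 = (1 − (-0.604))/2 ≈ 0.802.

0.80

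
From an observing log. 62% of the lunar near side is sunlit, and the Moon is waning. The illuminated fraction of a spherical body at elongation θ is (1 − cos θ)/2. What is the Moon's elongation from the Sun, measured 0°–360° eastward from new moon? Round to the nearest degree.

cos θ = 1 − 2f = -0.240, giving a principal value of 103.9°.
Waning ⇒ past full, so θ = 360° − 103.9° = 256.1°.

256°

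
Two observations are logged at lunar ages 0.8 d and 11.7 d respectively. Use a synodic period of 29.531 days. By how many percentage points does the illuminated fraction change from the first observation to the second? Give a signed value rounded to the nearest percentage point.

θ₁ = 360° × 0.8/29.531 = 9.8°, f₁ = (1 − cos θ₁)/2 = 0.007.
θ₂ = 360° × 11.7/29.531 = 142.6°, f₂ = (1 − cos θ₂)/2 = 0.897.
Change = f₂ − f₁ = +0.890 → +89 percentage points.

+89 pp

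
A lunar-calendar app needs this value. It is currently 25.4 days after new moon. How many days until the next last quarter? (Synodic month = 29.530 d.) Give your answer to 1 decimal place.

26.3 days

Last quarter occurs at elongation 270°, i.e. at age 29.530 × 270/360 = 22.148 d.
This lunation's last quarter (22.148 d) has passed, so add one period: 51.678 − 25.4 = 26.278 days.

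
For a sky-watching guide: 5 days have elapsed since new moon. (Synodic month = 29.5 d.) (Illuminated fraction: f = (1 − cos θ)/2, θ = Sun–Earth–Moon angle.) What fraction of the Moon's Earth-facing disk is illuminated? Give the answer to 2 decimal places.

The Moon has covered 5/29.5 of its cycle, so θ ≈ 360° × 5/29.5 = 61.0°.
With cos θ = 0.485, the lit fraction is (1 − 0.485)/2 ≈ 0.258.

0.26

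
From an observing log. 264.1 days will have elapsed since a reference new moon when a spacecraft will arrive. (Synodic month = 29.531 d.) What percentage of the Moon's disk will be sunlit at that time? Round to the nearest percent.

3%

Reduce mod P: 264.1 − 8×29.531 = 27.85 d into the current lunation.
Phase angle: θ = 360°·(27.85 d)/(29.531 d) = 339.5°.
With cos θ = 0.937, the lit fraction is (1 − 0.937)/2 ≈ 0.032, so 3%.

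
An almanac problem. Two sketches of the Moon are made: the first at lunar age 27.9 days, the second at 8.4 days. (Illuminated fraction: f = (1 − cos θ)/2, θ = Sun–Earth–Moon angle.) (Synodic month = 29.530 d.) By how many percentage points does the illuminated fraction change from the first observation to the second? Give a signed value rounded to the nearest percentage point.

+58 percentage points

θ₁ = 360° × 27.9/29.530 = 340.1°, f₁ = (1 − cos θ₁)/2 = 0.030.
θ₂ = 360° × 8.4/29.530 = 102.4°, f₂ = (1 − cos θ₂)/2 = 0.607.
Change = f₂ − f₁ = +0.578 → +58 percentage points.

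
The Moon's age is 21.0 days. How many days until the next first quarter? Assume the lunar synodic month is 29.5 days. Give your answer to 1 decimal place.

First quarter is 0.25 of the way through the cycle: age 0.25 × 29.5 = 7.375 d.
This lunation's first quarter (7.375 d) has passed, so add one period: 36.875 − 21.0 = 15.875 days.

15.9 days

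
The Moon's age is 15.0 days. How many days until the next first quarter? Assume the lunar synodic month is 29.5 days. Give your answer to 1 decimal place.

First quarter occurs at elongation 90°, i.e. at age 29.5 × 90/360 = 7.375 d.
Already past this cycle's first quarter; the next is at 7.375 + 29.5 = 36.875 d, so 36.875 − 15.0 = 21.875 days.

21.9 days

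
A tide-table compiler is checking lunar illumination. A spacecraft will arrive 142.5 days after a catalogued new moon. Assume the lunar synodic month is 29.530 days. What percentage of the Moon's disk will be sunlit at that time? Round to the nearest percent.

27%

Reduce mod P: 142.5 − 4×29.530 = 24.38 d into the current lunation.
The Moon has covered 24.38/29.530 of its cycle, so θ ≈ 360° × 24.38/29.530 = 297.2°.
Illuminated fraction = (1 − cos 297.2°)/2 = (1 − 0.457)/2 ≈ 0.271, so 27%.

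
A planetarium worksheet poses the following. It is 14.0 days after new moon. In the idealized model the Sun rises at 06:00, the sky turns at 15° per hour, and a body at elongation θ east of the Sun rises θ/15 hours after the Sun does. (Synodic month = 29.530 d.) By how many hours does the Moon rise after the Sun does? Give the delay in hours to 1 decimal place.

Phase angle: θ = 360°·(14.0 d)/(29.530 d) = 170.7°.
The Moon trails the Sun by θ/15 = 170.7/15 ≈ 11.38 hours.
So the Moon rises 11.38 h after the Sun.

11.4 h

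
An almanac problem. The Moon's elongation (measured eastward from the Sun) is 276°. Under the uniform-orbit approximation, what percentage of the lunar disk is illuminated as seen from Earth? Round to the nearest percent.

Half-versine of 276°: (1 − 0.105)/2 = 0.448, i.e. 45%.

45%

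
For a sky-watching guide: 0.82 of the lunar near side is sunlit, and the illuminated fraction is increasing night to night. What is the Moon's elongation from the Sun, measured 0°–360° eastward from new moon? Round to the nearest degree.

Invert f = (1 − cos θ)/2 to get cos θ = 1 − 2(0.82) = -0.640, hence θ₀ = arccos -0.640 = 129.8°.
Waxing ⇒ before full, so θ = 129.8°.

130°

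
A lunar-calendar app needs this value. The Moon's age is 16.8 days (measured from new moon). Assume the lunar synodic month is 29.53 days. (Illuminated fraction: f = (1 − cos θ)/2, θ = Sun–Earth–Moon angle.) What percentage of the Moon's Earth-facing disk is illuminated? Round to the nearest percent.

95%

Phase angle: θ = 360°·(16.8 d)/(29.53 d) = 204.8°.
cos 204.8° = (-0.908), so f = (1 − (-0.908))/2 = 0.954, so 95%.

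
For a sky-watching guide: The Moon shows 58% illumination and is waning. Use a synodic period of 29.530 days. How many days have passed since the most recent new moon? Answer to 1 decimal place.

21.4 days

From f = (1 − cos θ)/2: cos θ = 1 − 2×0.58 = -0.160; arccos → 99.2°.
Since the Moon is past full (waning), take the reflex angle: θ = 360° − 99.2° = 260.8°.
That fraction of the synodic month is 260.8/360 × 29.530 d ≈ 21.39 d.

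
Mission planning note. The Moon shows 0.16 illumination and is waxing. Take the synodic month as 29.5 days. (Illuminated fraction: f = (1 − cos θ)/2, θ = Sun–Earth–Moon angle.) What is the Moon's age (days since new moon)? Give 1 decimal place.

cos θ = 1 − 2f = 0.680, giving a principal value of 47.2°.
Before full moon the principal value applies: θ = 47.2°.
At 360°/29.5 d per day, 47.2° corresponds to 3.86 days.

3.9 days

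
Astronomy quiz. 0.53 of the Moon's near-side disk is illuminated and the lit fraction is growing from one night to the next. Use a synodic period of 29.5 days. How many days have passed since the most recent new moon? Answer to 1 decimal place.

7.7 days

From f = (1 − cos θ)/2: cos θ = 1 − 2×0.53 = -0.060; arccos → 93.4°.
Before full moon the principal value applies: θ = 93.4°.
That fraction of the synodic month is 93.4/360 × 29.5 d ≈ 7.66 d.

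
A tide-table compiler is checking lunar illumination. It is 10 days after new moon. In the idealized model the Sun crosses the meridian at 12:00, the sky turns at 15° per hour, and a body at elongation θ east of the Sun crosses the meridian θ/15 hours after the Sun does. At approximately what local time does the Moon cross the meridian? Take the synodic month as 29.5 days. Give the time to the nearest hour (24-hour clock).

20:00

Phase angle: θ = 360°·(10 d)/(29.5 d) = 122.0°.
Delay after the Sun = 122.0° / (15°/h) ≈ 8.14 h.
12:00 + 8.14 h ≈ 20:08 → 20:00 to the nearest hour.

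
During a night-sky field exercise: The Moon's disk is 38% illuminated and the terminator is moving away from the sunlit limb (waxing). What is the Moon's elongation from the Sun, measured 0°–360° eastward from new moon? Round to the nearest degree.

76°

From f = (1 − cos θ)/2: cos θ = 1 − 2×0.38 = 0.240; arccos → 76.1°.
Before full moon the principal value applies: θ = 76.1°.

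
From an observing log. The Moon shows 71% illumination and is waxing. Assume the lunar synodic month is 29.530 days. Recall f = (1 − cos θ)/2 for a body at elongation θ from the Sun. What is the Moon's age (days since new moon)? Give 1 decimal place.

cos θ = 1 − 2f = -0.420, giving a principal value of 114.8°.
The Moon is waxing (0°–180°), so θ = 114.8° directly.
At 360°/29.530 d per day, 114.8° corresponds to 9.42 days.

9.4 days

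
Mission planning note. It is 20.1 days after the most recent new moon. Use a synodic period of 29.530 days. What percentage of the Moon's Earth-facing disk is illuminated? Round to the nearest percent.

71%

Elongation θ = 360° × 20.1/29.530 ≈ 245.0°.
With cos θ = (-0.422), the lit fraction is (1 − (-0.422))/2 ≈ 0.711, so 71%.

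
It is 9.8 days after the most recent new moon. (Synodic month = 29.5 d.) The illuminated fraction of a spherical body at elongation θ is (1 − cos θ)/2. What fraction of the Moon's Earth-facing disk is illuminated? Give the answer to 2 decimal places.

0.75

Elongation θ = 360° × 9.8/29.5 ≈ 119.6°.
With cos θ = (-0.494), the lit fraction is (1 − (-0.494))/2 ≈ 0.747.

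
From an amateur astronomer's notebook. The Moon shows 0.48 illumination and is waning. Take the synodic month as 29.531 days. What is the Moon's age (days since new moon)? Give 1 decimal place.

22.3 days

cos θ = 1 − 2f = 0.040, giving a principal value of 87.7°.
Since the Moon is past full (waning), take the reflex angle: θ = 360° − 87.7° = 272.3°.
At 360°/29.531 d per day, 272.3° corresponds to 22.34 days.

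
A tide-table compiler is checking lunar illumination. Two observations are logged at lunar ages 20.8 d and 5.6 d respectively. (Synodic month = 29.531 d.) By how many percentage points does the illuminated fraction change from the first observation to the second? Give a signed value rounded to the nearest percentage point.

θ₁ = 360° × 20.8/29.531 = 253.6°, f₁ = (1 − cos θ₁)/2 = 0.641.
θ₂ = 360° × 5.6/29.531 = 68.3°, f₂ = (1 − cos θ₂)/2 = 0.315.
Change = f₂ − f₁ = -0.327 → -33 percentage points.

-33 percentage points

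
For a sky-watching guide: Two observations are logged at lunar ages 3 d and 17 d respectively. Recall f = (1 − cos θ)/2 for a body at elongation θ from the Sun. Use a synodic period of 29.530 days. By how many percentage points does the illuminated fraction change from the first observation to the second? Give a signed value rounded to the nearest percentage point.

First observation: θ = 360°·3/29.530 = 36.6°, so f = 0.098.
Second observation: θ = 207.2°, f = 0.945.
Δf = 0.945 − 0.098 = +0.846, i.e. +85 pp.

+85 percentage points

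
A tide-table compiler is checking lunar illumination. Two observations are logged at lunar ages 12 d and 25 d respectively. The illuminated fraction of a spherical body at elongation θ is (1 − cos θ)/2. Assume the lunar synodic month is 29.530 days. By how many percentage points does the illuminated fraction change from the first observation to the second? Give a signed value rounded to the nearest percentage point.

-70 percentage points

First observation: θ = 360°·12/29.530 = 146.3°, so f = 0.916.
Second observation: θ = 304.8°, f = 0.215.
Δf = 0.215 − 0.916 = -0.701, i.e. -70 pp.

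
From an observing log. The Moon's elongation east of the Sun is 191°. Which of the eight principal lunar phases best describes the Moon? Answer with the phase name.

The full moon sector spans roughly 158°–202°; 191° falls inside it.

full moon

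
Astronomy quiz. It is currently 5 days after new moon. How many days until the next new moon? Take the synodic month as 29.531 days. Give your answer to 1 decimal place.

24.5 days

One full lunation from the last new moon is 29.531 d; remaining = 29.531 − 5 = 24.531 d.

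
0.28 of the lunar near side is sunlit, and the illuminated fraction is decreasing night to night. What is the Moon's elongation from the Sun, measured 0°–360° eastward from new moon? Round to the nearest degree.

cos θ = 1 − 2f = 0.440, giving a principal value of 63.9°.
Since the Moon is past full (waning), take the reflex angle: θ = 360° − 63.9° = 296.1°.

296°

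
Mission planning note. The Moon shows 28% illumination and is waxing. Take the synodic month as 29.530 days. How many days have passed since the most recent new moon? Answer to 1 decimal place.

5.2 days

From f = (1 − cos θ)/2: cos θ = 1 − 2×0.28 = 0.440; arccos → 63.9°.
Before full moon the principal value applies: θ = 63.9°.
At 360°/29.530 d per day, 63.9° corresponds to 5.24 days.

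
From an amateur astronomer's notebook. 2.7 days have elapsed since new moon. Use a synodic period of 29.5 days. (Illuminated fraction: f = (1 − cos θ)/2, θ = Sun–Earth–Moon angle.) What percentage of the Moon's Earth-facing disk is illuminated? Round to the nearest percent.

Elongation θ = 360° × 2.7/29.5 ≈ 32.9°.
With cos θ = 0.839, the lit fraction is (1 − 0.839)/2 ≈ 0.080, so 8%.

8%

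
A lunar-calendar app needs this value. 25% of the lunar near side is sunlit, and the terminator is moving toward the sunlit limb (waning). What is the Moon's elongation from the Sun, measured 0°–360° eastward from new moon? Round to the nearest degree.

From f = (1 − cos θ)/2: cos θ = 1 − 2×0.25 = 0.500; arccos → 60.0°.
A waning Moon lies in 180°–360°, so θ = 360° − 60.0° = 300.0°.

300°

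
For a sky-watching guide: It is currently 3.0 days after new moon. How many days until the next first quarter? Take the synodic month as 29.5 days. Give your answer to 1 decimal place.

First quarter is 0.25 of the way through the cycle: age 0.25 × 29.5 = 7.375 d.
So 4.375 days remain (7.375 − 3.0).

4.4 days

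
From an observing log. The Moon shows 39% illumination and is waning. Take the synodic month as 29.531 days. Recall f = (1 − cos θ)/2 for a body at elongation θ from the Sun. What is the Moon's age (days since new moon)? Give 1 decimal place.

Invert f = (1 − cos θ)/2 to get cos θ = 1 − 2(0.39) = 0.220, hence θ₀ = arccos 0.220 = 77.3°.
Since the Moon is past full (waning), take the reflex angle: θ = 360° − 77.3° = 282.7°.
That fraction of the synodic month is 282.7/360 × 29.531 d ≈ 23.19 d.

23.2 days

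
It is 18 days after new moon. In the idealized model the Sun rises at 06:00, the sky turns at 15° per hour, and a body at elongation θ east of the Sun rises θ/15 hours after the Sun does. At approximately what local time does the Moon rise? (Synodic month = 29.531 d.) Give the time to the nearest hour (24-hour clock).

Phase angle: θ = 360°·(18 d)/(29.531 d) = 219.4°.
The Moon trails the Sun by θ/15 = 219.4/15 ≈ 14.63 hours.
06:00 + 14.63 h ≈ 20:38 → 21:00 to the nearest hour.

21:00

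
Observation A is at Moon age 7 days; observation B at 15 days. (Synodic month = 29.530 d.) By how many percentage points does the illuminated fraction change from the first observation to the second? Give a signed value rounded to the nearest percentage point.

+54 percentage points

First observation: θ = 360°·7/29.530 = 85.3°, so f = 0.459.
Second observation: θ = 182.9°, f = 0.999.
Δf = 0.999 − 0.459 = +0.540, i.e. +54 pp.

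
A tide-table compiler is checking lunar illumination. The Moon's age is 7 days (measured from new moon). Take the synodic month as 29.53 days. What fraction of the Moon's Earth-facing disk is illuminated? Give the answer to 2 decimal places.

0.46

Elongation θ = 360° × 7/29.53 ≈ 85.3°.
With cos θ = 0.081, the lit fraction is (1 − 0.081)/2 ≈ 0.459.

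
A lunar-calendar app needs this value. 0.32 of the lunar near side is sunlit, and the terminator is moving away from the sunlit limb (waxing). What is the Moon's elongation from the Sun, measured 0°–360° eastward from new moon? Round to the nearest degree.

cos θ = 1 − 2f = 0.360, giving a principal value of 68.9°.
The Moon is waxing (0°–180°), so θ = 68.9° directly.

69°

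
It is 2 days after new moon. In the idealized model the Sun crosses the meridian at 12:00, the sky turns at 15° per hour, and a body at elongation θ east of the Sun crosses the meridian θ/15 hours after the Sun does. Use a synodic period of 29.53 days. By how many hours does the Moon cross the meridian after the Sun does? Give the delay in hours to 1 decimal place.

1.6 h

Phase angle: θ = 360°·(2 d)/(29.53 d) = 24.4°.
The Moon trails the Sun by θ/15 = 24.4/15 ≈ 1.63 hours.
So the Moon crosses the meridian 1.63 h after the Sun.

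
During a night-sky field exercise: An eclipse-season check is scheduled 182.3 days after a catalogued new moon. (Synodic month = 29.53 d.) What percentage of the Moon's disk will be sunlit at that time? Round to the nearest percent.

182.3/29.53 = 6.173 lunations, so 6 complete cycles and 5.12 d into the next.
Elongation θ = 360° × 5.12/29.53 ≈ 62.4°.
cos 62.4° = 0.463, so f = (1 − 0.463)/2 = 0.268, so 27%.

27%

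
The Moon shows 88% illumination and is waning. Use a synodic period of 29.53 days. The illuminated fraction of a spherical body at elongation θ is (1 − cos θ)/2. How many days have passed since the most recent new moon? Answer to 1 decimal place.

18.1 days

From f = (1 − cos θ)/2: cos θ = 1 − 2×0.88 = -0.760; arccos → 139.5°.
Since the Moon is past full (waning), take the reflex angle: θ = 360° − 139.5° = 220.5°.
At 360°/29.53 d per day, 220.5° corresponds to 18.09 days.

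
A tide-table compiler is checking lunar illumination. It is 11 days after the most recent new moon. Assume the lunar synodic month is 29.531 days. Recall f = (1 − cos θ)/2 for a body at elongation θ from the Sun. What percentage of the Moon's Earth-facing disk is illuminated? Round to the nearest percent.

Phase angle: θ = 360°·(11 d)/(29.531 d) = 134.1°.
Illuminated fraction = (1 − cos 134.1°)/2 = (1 − (-0.696))/2 ≈ 0.848, so 85%.

85%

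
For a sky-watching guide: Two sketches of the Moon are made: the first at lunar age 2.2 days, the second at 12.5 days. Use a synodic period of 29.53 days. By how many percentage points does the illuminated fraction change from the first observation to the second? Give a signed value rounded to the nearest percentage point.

θ₁ = 360° × 2.2/29.53 = 26.8°, f₁ = (1 − cos θ₁)/2 = 0.054.
θ₂ = 360° × 12.5/29.53 = 152.4°, f₂ = (1 − cos θ₂)/2 = 0.943.
Change = f₂ − f₁ = +0.889 → +89 percentage points.

+89 percentage points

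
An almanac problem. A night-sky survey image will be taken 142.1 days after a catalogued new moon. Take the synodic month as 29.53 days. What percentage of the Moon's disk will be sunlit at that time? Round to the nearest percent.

Reduce mod P: 142.1 − 4×29.53 = 23.98 d into the current lunation.
Phase angle: θ = 360°·(23.98 d)/(29.53 d) = 292.3°.
Illuminated fraction = (1 − cos 292.3°)/2 = (1 − 0.380)/2 ≈ 0.310, so 31%.

31%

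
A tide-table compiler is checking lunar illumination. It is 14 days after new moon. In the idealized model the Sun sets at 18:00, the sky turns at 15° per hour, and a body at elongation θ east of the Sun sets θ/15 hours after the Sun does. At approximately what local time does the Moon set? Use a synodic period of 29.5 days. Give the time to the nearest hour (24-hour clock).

Elongation θ = 360° × 14/29.5 ≈ 170.8°.
The Moon trails the Sun by θ/15 = 170.8/15 ≈ 11.39 hours.
18:00 + 11.39 h ≈ 05:23 → 05:00 to the nearest hour.

05:00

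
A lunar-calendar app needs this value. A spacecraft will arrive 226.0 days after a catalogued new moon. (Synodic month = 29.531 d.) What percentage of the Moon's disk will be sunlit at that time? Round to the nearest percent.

79%

Reduce mod P: 226.0 − 7×29.531 = 19.28 d into the current lunation.
The Moon has covered 19.28/29.531 of its cycle, so θ ≈ 360° × 19.28/29.531 = 235.1°.
cos 235.1° = (-0.573), so f = (1 − (-0.573))/2 = 0.786, so 79%.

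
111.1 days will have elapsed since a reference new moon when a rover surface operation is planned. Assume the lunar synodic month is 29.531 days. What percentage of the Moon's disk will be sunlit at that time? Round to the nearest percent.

111.1 d spans 3 complete synodic months (3 × 29.531 = 88.59 d) plus 22.51 d.
The Moon has covered 22.51/29.531 of its cycle, so θ ≈ 360° × 22.51/29.531 = 274.4°.
cos 274.4° = 0.076, so f = (1 − 0.076)/2 = 0.462, so 46%.

46%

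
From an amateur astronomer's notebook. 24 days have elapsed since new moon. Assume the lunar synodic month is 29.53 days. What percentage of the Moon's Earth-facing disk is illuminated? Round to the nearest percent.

The Moon has covered 24/29.53 of its cycle, so θ ≈ 360° × 24/29.53 = 292.6°.
With cos θ = 0.384, the lit fraction is (1 − 0.384)/2 ≈ 0.308, so 31%.

31%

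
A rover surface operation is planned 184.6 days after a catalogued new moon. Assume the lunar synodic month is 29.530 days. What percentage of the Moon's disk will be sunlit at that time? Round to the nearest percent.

50%

184.6 d spans 6 complete synodic months (6 × 29.530 = 177.18 d) plus 7.42 d.
Phase angle: θ = 360°·(7.42 d)/(29.530 d) = 90.5°.
cos 90.5° = (-0.008), so f = (1 − (-0.008))/2 = 0.504, so 50%.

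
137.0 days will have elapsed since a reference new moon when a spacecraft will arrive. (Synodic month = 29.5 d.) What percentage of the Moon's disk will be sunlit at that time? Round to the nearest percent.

Reduce mod P: 137.0 − 4×29.5 = 19.00 d into the current lunation.
Phase angle: θ = 360°·(19.00 d)/(29.5 d) = 231.9°.
Illuminated fraction = (1 − cos 231.9°)/2 = (1 − (-0.618))/2 ≈ 0.809, so 81%.

81%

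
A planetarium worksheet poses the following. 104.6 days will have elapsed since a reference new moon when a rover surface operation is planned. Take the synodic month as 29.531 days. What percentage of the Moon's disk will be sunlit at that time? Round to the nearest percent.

98%

104.6 d spans 3 complete synodic months (3 × 29.531 = 88.59 d) plus 16.01 d.
Phase angle: θ = 360°·(16.01 d)/(29.531 d) = 195.1°.
Illuminated fraction = (1 − cos 195.1°)/2 = (1 − (-0.965))/2 ≈ 0.983, so 98%.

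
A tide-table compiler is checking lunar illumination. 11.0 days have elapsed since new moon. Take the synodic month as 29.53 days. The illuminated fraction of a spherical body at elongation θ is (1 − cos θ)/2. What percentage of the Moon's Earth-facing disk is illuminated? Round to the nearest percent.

85%

The Moon has covered 11.0/29.53 of its cycle, so θ ≈ 360° × 11.0/29.53 = 134.1°.
With cos θ = (-0.696), the lit fraction is (1 − (-0.696))/2 ≈ 0.848, so 85%.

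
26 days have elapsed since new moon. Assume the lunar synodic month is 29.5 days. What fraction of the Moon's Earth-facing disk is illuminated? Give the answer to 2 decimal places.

Elongation θ = 360° × 26/29.5 ≈ 317.3°.
Illuminated fraction = (1 − cos 317.3°)/2 = (1 − 0.735)/2 ≈ 0.133.

0.13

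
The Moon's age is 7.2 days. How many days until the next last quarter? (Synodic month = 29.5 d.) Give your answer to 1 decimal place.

14.9 days

Last quarter occurs at elongation 270°, i.e. at age 29.5 × 270/360 = 22.125 d.
So 14.925 days remain (22.125 − 7.2).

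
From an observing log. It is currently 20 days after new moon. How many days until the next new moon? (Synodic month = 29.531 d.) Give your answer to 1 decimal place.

9.5 days

The next new moon completes the synodic month: 29.531 − 20 = 9.531 days.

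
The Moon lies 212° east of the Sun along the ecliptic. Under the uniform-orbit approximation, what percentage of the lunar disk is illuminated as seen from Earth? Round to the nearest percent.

cos 212° = (-0.848), so f = (1 − (-0.848))/2 = 0.924, i.e. 92%.

92%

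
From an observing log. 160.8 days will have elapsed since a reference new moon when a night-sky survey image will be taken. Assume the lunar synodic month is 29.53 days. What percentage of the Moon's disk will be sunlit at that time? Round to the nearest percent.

160.8 d spans 5 complete synodic months (5 × 29.53 = 147.65 d) plus 13.15 d.
The Moon has covered 13.15/29.53 of its cycle, so θ ≈ 360° × 13.15/29.53 = 160.3°.
Illuminated fraction = (1 − cos 160.3°)/2 = (1 − (-0.942))/2 ≈ 0.971, so 97%.

97%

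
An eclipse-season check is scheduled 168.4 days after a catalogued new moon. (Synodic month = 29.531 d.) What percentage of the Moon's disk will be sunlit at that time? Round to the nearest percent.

65%

168.4 d spans 5 complete synodic months (5 × 29.531 = 147.66 d) plus 20.75 d.
The Moon has covered 20.75/29.531 of its cycle, so θ ≈ 360° × 20.75/29.531 = 252.9°.
With cos θ = (-0.294), the lit fraction is (1 − (-0.294))/2 ≈ 0.647, so 65%.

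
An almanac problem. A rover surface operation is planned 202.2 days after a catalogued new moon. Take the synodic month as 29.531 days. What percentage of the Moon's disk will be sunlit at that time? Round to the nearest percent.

202.2 d spans 6 complete synodic months (6 × 29.531 = 177.19 d) plus 25.01 d.
Phase angle: θ = 360°·(25.01 d)/(29.531 d) = 304.9°.
cos 304.9° = 0.573, so f = (1 − 0.573)/2 = 0.214, so 21%.

21%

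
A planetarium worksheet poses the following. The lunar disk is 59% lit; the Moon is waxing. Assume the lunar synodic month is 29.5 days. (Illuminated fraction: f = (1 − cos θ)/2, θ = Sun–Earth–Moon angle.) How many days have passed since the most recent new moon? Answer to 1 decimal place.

Invert f = (1 − cos θ)/2 to get cos θ = 1 − 2(0.59) = -0.180, hence θ₀ = arccos -0.180 = 100.4°.
Before full moon the principal value applies: θ = 100.4°.
Age = 29.5 × 100.4°/360° ≈ 8.22 days.

8.2 days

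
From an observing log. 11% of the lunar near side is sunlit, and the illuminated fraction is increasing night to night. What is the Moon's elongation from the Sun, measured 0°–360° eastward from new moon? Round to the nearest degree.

39°

cos θ = 1 − 2f = 0.780, giving a principal value of 38.7°.
Before full moon the principal value applies: θ = 38.7°.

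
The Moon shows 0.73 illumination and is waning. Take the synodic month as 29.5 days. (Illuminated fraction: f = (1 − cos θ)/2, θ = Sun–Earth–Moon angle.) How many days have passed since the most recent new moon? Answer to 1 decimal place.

cos θ = 1 − 2f = -0.460, giving a principal value of 117.4°.
Since the Moon is past full (waning), take the reflex angle: θ = 360° − 117.4° = 242.6°.
At 360°/29.5 d per day, 242.6° corresponds to 19.88 days.

19.9 days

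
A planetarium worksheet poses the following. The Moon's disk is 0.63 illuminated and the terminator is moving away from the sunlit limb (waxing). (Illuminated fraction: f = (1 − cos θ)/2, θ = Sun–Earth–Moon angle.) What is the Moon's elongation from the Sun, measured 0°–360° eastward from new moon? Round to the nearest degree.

cos θ = 1 − 2f = -0.260, giving a principal value of 105.1°.
Waxing ⇒ before full, so θ = 105.1°.

105°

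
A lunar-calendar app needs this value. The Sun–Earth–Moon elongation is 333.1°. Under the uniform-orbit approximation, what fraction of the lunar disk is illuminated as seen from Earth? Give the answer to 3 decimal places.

f = (1 − cos 333.1°)/2 = (1 − 0.892)/2 ≈ 0.054.

0.054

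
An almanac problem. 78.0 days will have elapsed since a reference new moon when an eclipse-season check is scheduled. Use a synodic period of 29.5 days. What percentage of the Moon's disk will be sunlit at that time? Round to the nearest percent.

Reduce mod P: 78.0 − 2×29.5 = 19.00 d into the current lunation.
Elongation θ = 360° × 19.00/29.5 ≈ 231.9°.
cos 231.9° = (-0.618), so f = (1 − (-0.618))/2 = 0.809, so 81%.

81%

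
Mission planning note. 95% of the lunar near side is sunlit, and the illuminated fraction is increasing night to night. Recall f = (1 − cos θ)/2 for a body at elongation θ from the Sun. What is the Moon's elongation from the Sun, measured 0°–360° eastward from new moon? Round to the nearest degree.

154°

Invert f = (1 − cos θ)/2 to get cos θ = 1 − 2(0.95) = -0.900, hence θ₀ = arccos -0.900 = 154.2°.
The Moon is waxing (0°–180°), so θ = 154.2° directly.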